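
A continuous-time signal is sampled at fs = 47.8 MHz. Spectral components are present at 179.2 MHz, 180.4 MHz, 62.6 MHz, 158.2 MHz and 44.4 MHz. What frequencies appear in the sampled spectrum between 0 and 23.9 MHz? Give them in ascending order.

3.4 MHz, 10.8 MHz, 12 MHz, 14.8 MHz

fs/2 = 23.9 MHz.
179.2 MHz mod fs = 35.8 MHz.
35.8 MHz > fs/2 = 23.9 MHz, folds to fs − 35.8 MHz = 12 MHz.
180.4 MHz mod fs = 37 MHz.
37 MHz > fs/2 = 23.9 MHz, folds to fs − 37 MHz = 10.8 MHz.
62.6 MHz mod fs = 14.8 MHz.
14.8 MHz ≤ fs/2 = 23.9 MHz, appears at 14.8 MHz.
158.2 MHz mod fs = 14.8 MHz.
14.8 MHz ≤ fs/2 = 23.9 MHz, appears at 14.8 MHz.
44.4 MHz > fs/2 = 23.9 MHz, folds to fs − 44.4 MHz = 3.4 MHz.
Distinct values: {3.4 MHz, 10.8 MHz, 12 MHz, 14.8 MHz}.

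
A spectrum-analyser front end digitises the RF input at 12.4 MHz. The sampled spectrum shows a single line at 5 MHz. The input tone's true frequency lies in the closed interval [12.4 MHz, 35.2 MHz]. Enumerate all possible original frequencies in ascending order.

17.4 MHz, 19.8 MHz, 29.8 MHz, 32.2 MHz

Frequencies that alias to 5 MHz are k·fs ± 5 MHz for integer k ≥ 0.
k=0: 5 MHz.
k=1: 7.4 MHz, 17.4 MHz.
k=2: 19.8 MHz, 29.8 MHz.
k=3: 32.2 MHz, 42.2 MHz.
k=4: 44.6 MHz, 54.6 MHz.
Within [12.4 MHz, 35.2 MHz]: 17.4 MHz, 19.8 MHz, 29.8 MHz, 32.2 MHz.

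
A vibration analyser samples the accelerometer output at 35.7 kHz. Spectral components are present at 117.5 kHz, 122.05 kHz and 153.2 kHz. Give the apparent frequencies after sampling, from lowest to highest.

10.4 kHz, 14.95 kHz

fs/2 = 17.85 kHz.
117.5 kHz mod fs = 10.4 kHz.
10.4 kHz ≤ fs/2 = 17.85 kHz, appears at 10.4 kHz.
122.05 kHz mod fs = 14.95 kHz.
14.95 kHz ≤ fs/2 = 17.85 kHz, appears at 14.95 kHz.
153.2 kHz mod fs = 10.4 kHz.
10.4 kHz ≤ fs/2 = 17.85 kHz, appears at 10.4 kHz.
Distinct values: {10.4 kHz, 14.95 kHz}.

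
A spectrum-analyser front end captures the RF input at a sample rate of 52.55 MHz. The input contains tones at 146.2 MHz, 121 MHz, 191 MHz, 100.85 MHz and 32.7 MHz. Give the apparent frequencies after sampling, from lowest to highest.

4.25 MHz, 11.45 MHz, 15.9 MHz, 19.2 MHz, 19.85 MHz

fs/2 = 26.275 MHz.
146.2 MHz mod fs = 41.1 MHz.
41.1 MHz > fs/2 = 26.275 MHz, folds to fs − 41.1 MHz = 11.45 MHz.
121 MHz mod fs = 15.9 MHz.
15.9 MHz ≤ fs/2 = 26.275 MHz, appears at 15.9 MHz.
191 MHz mod fs = 33.35 MHz.
33.35 MHz > fs/2 = 26.275 MHz, folds to fs − 33.35 MHz = 19.2 MHz.
100.85 MHz mod fs = 48.3 MHz.
48.3 MHz > fs/2 = 26.275 MHz, folds to fs − 48.3 MHz = 4.25 MHz.
32.7 MHz > fs/2 = 26.275 MHz, folds to fs − 32.7 MHz = 19.85 MHz.
Distinct values: {4.25 MHz, 11.45 MHz, 15.9 MHz, 19.2 MHz, 19.85 MHz}.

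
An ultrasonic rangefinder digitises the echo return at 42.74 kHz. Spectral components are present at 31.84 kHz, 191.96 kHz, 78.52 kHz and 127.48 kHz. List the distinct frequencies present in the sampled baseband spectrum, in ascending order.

fs/2 = 21.37 kHz.
31.84 kHz > fs/2 = 21.37 kHz, folds to fs − 31.84 kHz = 10.9 kHz.
191.96 kHz mod fs = 21 kHz.
21 kHz ≤ fs/2 = 21.37 kHz, appears at 21 kHz.
78.52 kHz mod fs = 35.78 kHz.
35.78 kHz > fs/2 = 21.37 kHz, folds to fs − 35.78 kHz = 6.96 kHz.
127.48 kHz mod fs = 42 kHz.
42 kHz > fs/2 = 21.37 kHz, folds to fs − 42 kHz = 0.74 kHz.
Distinct values: {0.74 kHz, 6.96 kHz, 10.9 kHz, 21 kHz}.

0.74 kHz, 6.96 kHz, 10.9 kHz, 21 kHz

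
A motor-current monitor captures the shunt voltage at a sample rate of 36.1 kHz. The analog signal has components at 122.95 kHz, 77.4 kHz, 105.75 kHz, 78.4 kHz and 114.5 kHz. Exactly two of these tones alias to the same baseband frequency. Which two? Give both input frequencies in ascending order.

fs/2 = 18.05 kHz.
122.95 kHz mod fs = 14.65 kHz.
14.65 kHz ≤ fs/2 = 18.05 kHz, appears at 14.65 kHz.
77.4 kHz mod fs = 5.2 kHz.
5.2 kHz ≤ fs/2 = 18.05 kHz, appears at 5.2 kHz.
105.75 kHz mod fs = 33.55 kHz.
33.55 kHz > fs/2 = 18.05 kHz, folds to fs − 33.55 kHz = 2.55 kHz.
78.4 kHz mod fs = 6.2 kHz.
6.2 kHz ≤ fs/2 = 18.05 kHz, appears at 6.2 kHz.
114.5 kHz mod fs = 6.2 kHz.
6.2 kHz ≤ fs/2 = 18.05 kHz, appears at 6.2 kHz.
78.4 kHz and 114.5 kHz both map to 6.2 kHz.

78.4 kHz, 114.5 kHz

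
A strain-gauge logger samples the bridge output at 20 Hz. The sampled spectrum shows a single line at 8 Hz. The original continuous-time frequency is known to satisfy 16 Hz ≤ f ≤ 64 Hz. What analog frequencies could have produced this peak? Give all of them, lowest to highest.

Frequencies that alias to 8 Hz are k·fs ± 8 Hz for integer k ≥ 0.
k=0: 8 Hz.
k=1: 12 Hz, 28 Hz.
k=2: 32 Hz, 48 Hz.
k=3: 52 Hz, 68 Hz.
k=4: 72 Hz, 88 Hz.
Within [16 Hz, 64 Hz]: 28 Hz, 32 Hz, 48 Hz, 52 Hz.

28 Hz, 32 Hz, 48 Hz, 52 Hz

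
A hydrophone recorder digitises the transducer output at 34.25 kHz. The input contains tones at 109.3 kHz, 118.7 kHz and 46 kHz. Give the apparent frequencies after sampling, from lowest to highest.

6.55 kHz, 11.75 kHz, 15.95 kHz

fs/2 = 17.125 kHz.
109.3 kHz mod fs = 6.55 kHz.
6.55 kHz ≤ fs/2 = 17.125 kHz, appears at 6.55 kHz.
118.7 kHz mod fs = 15.95 kHz.
15.95 kHz ≤ fs/2 = 17.125 kHz, appears at 15.95 kHz.
46 kHz mod fs = 11.75 kHz.
11.75 kHz ≤ fs/2 = 17.125 kHz, appears at 11.75 kHz.
Distinct values: {6.55 kHz, 11.75 kHz, 15.95 kHz}.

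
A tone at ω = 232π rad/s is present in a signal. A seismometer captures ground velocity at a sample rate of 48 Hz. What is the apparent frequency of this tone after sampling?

ω = 232π rad/s → f = ω/(2π) = 116 Hz.
116 Hz mod fs = 20 Hz.
20 Hz ≤ fs/2 = 24 Hz, appears at 20 Hz.

20 Hz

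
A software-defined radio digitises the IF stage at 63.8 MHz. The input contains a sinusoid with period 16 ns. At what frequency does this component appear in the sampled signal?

T = 16 ns → f = 1/T = 62.5 MHz.
62.5 MHz > fs/2 = 31.9 MHz, folds to fs − 62.5 MHz = 1.3 MHz.

1.3 MHz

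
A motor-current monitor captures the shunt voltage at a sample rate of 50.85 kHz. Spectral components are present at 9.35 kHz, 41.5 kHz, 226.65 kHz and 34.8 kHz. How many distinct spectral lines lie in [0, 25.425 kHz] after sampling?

3

fs/2 = 25.425 kHz.
9.35 kHz ≤ fs/2 = 25.425 kHz, passes unchanged.
41.5 kHz > fs/2 = 25.425 kHz, folds to fs − 41.5 kHz = 9.35 kHz.
226.65 kHz mod fs = 23.25 kHz.
23.25 kHz ≤ fs/2 = 25.425 kHz, appears at 23.25 kHz.
34.8 kHz > fs/2 = 25.425 kHz, folds to fs − 34.8 kHz = 16.05 kHz.
Distinct values: {9.35 kHz, 16.05 kHz, 23.25 kHz} → 3.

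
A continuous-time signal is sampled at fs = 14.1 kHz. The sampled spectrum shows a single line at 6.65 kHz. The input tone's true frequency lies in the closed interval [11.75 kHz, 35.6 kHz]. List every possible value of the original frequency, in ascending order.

Frequencies that alias to 6.65 kHz are k·fs ± 6.65 kHz for integer k ≥ 0.
k=0: 6.65 kHz.
k=1: 7.45 kHz, 20.75 kHz.
k=2: 21.55 kHz, 34.85 kHz.
k=3: 35.65 kHz, 48.95 kHz.
Within [11.75 kHz, 35.6 kHz]: 20.75 kHz, 21.55 kHz, 34.85 kHz.

20.75 kHz, 21.55 kHz, 34.85 kHz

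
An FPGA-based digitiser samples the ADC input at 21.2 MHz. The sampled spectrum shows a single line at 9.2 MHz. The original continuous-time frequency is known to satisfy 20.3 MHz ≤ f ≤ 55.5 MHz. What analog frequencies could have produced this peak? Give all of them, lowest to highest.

Frequencies that alias to 9.2 MHz are k·fs ± 9.2 MHz for integer k ≥ 0.
k=0: 9.2 MHz.
k=1: 12 MHz, 30.4 MHz.
k=2: 33.2 MHz, 51.6 MHz.
k=3: 54.4 MHz, 72.8 MHz.
k=4: 75.6 MHz, 94 MHz.
Within [20.3 MHz, 55.5 MHz]: 30.4 MHz, 33.2 MHz, 51.6 MHz, 54.4 MHz.

30.4 MHz, 33.2 MHz, 51.6 MHz, 54.4 MHz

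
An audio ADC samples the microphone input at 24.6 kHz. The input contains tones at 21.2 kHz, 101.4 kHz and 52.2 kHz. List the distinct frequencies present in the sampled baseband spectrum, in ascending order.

3 kHz, 3.4 kHz

fs/2 = 12.3 kHz.
21.2 kHz > fs/2 = 12.3 kHz, folds to fs − 21.2 kHz = 3.4 kHz.
101.4 kHz mod fs = 3 kHz.
3 kHz ≤ fs/2 = 12.3 kHz, appears at 3 kHz.
52.2 kHz mod fs = 3 kHz.
3 kHz ≤ fs/2 = 12.3 kHz, appears at 3 kHz.
Distinct values: {3 kHz, 3.4 kHz}.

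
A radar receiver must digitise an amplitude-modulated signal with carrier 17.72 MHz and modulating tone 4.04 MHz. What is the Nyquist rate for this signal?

43.52 MHz

AM sidebands sit at fc ± fm = 13.68 MHz and 21.76 MHz.
Highest-frequency component: 21.76 MHz.
Nyquist rate = 2 × 21.76 MHz = 43.52 MHz.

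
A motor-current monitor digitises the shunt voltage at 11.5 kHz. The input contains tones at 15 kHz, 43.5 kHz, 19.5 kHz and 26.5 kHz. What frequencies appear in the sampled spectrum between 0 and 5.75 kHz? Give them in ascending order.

2.5 kHz, 3.5 kHz

fs/2 = 5.75 kHz.
15 kHz mod fs = 3.5 kHz.
3.5 kHz ≤ fs/2 = 5.75 kHz, appears at 3.5 kHz.
43.5 kHz mod fs = 9 kHz.
9 kHz > fs/2 = 5.75 kHz, folds to fs − 9 kHz = 2.5 kHz.
19.5 kHz mod fs = 8 kHz.
8 kHz > fs/2 = 5.75 kHz, folds to fs − 8 kHz = 3.5 kHz.
26.5 kHz mod fs = 3.5 kHz.
3.5 kHz ≤ fs/2 = 5.75 kHz, appears at 3.5 kHz.
Distinct values: {2.5 kHz, 3.5 kHz}.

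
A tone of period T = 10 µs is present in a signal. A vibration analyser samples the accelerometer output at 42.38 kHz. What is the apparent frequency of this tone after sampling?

15.24 kHz

T = 10 µs → f = 1/T = 100 kHz.
100 kHz mod fs = 15.24 kHz.
15.24 kHz ≤ fs/2 = 21.19 kHz, appears at 15.24 kHz.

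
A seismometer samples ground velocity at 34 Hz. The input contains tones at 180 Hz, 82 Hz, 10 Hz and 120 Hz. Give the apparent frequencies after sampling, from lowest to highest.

10 Hz, 14 Hz, 16 Hz

fs/2 = 17 Hz.
180 Hz mod fs = 10 Hz.
10 Hz ≤ fs/2 = 17 Hz, appears at 10 Hz.
82 Hz mod fs = 14 Hz.
14 Hz ≤ fs/2 = 17 Hz, appears at 14 Hz.
10 Hz ≤ fs/2 = 17 Hz, passes unchanged.
120 Hz mod fs = 18 Hz.
18 Hz > fs/2 = 17 Hz, folds to fs − 18 Hz = 16 Hz.
Distinct values: {10 Hz, 14 Hz, 16 Hz}.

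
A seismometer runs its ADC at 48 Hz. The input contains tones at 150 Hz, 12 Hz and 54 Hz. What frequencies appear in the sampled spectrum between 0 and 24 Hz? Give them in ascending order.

6 Hz, 12 Hz

fs/2 = 24 Hz.
150 Hz mod fs = 6 Hz.
6 Hz ≤ fs/2 = 24 Hz, appears at 6 Hz.
12 Hz ≤ fs/2 = 24 Hz, passes unchanged.
54 Hz mod fs = 6 Hz.
6 Hz ≤ fs/2 = 24 Hz, appears at 6 Hz.
Distinct values: {6 Hz, 12 Hz}.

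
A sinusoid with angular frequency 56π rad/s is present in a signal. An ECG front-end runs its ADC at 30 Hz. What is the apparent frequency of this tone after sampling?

2 Hz

ω = 56π rad/s → f = ω/(2π) = 28 Hz.
28 Hz > fs/2 = 15 Hz, folds to fs − 28 Hz = 2 Hz.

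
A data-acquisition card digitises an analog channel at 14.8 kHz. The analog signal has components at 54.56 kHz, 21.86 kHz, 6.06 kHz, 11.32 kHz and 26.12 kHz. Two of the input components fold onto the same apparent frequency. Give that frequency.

fs/2 = 7.4 kHz.
54.56 kHz mod fs = 10.16 kHz.
10.16 kHz > fs/2 = 7.4 kHz, folds to fs − 10.16 kHz = 4.64 kHz.
21.86 kHz mod fs = 7.06 kHz.
7.06 kHz ≤ fs/2 = 7.4 kHz, appears at 7.06 kHz.
6.06 kHz ≤ fs/2 = 7.4 kHz, passes unchanged.
11.32 kHz > fs/2 = 7.4 kHz, folds to fs − 11.32 kHz = 3.48 kHz.
26.12 kHz mod fs = 11.32 kHz.
11.32 kHz > fs/2 = 7.4 kHz, folds to fs − 11.32 kHz = 3.48 kHz.
11.32 kHz and 26.12 kHz both map to 3.48 kHz.

3.48 kHz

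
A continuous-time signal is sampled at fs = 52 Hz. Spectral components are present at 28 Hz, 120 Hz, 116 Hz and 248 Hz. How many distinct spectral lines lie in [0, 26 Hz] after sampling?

fs/2 = 26 Hz.
28 Hz > fs/2 = 26 Hz, folds to fs − 28 Hz = 24 Hz.
120 Hz mod fs = 16 Hz.
16 Hz ≤ fs/2 = 26 Hz, appears at 16 Hz.
116 Hz mod fs = 12 Hz.
12 Hz ≤ fs/2 = 26 Hz, appears at 12 Hz.
248 Hz mod fs = 40 Hz.
40 Hz > fs/2 = 26 Hz, folds to fs − 40 Hz = 12 Hz.
Distinct values: {12 Hz, 16 Hz, 24 Hz} → 3.

3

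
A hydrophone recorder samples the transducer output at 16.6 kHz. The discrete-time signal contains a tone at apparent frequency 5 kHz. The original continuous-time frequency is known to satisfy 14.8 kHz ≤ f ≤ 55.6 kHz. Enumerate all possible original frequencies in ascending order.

Frequencies that alias to 5 kHz are k·fs ± 5 kHz for integer k ≥ 0.
k=0: 5 kHz.
k=1: 11.6 kHz, 21.6 kHz.
k=2: 28.2 kHz, 38.2 kHz.
k=3: 44.8 kHz, 54.8 kHz.
k=4: 61.4 kHz, 71.4 kHz.
Within [14.8 kHz, 55.6 kHz]: 21.6 kHz, 28.2 kHz, 38.2 kHz, 44.8 kHz, 54.8 kHz.

21.6 kHz, 28.2 kHz, 38.2 kHz, 44.8 kHz, 54.8 kHz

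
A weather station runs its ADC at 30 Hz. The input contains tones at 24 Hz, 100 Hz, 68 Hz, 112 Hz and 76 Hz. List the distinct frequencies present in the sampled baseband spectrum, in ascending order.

6 Hz, 8 Hz, 10 Hz, 14 Hz

fs/2 = 15 Hz.
24 Hz > fs/2 = 15 Hz, folds to fs − 24 Hz = 6 Hz.
100 Hz mod fs = 10 Hz.
10 Hz ≤ fs/2 = 15 Hz, appears at 10 Hz.
68 Hz mod fs = 8 Hz.
8 Hz ≤ fs/2 = 15 Hz, appears at 8 Hz.
112 Hz mod fs = 22 Hz.
22 Hz > fs/2 = 15 Hz, folds to fs − 22 Hz = 8 Hz.
76 Hz mod fs = 16 Hz.
16 Hz > fs/2 = 15 Hz, folds to fs − 16 Hz = 14 Hz.
Distinct values: {6 Hz, 8 Hz, 10 Hz, 14 Hz}.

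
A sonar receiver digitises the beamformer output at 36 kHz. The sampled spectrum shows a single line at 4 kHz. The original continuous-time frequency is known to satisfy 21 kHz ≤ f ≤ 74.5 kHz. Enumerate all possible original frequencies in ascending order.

32 kHz, 40 kHz, 68 kHz

Frequencies that alias to 4 kHz are k·fs ± 4 kHz for integer k ≥ 0.
k=0: 4 kHz.
k=1: 32 kHz, 40 kHz.
k=2: 68 kHz, 76 kHz.
k=3: 104 kHz, 112 kHz.
Within [21 kHz, 74.5 kHz]: 32 kHz, 40 kHz, 68 kHz.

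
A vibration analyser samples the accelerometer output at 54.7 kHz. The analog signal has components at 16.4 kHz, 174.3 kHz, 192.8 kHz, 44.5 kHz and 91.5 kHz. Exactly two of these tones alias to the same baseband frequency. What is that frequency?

fs/2 = 27.35 kHz.
16.4 kHz ≤ fs/2 = 27.35 kHz, passes unchanged.
174.3 kHz mod fs = 10.2 kHz.
10.2 kHz ≤ fs/2 = 27.35 kHz, appears at 10.2 kHz.
192.8 kHz mod fs = 28.7 kHz.
28.7 kHz > fs/2 = 27.35 kHz, folds to fs − 28.7 kHz = 26 kHz.
44.5 kHz > fs/2 = 27.35 kHz, folds to fs − 44.5 kHz = 10.2 kHz.
91.5 kHz mod fs = 36.8 kHz.
36.8 kHz > fs/2 = 27.35 kHz, folds to fs − 36.8 kHz = 17.9 kHz.
44.5 kHz and 174.3 kHz both map to 10.2 kHz.

10.2 kHz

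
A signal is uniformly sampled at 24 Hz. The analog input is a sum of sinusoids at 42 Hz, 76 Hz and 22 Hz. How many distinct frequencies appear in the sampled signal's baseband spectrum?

fs/2 = 12 Hz.
42 Hz mod fs = 18 Hz.
18 Hz > fs/2 = 12 Hz, folds to fs − 18 Hz = 6 Hz.
76 Hz mod fs = 4 Hz.
4 Hz ≤ fs/2 = 12 Hz, appears at 4 Hz.
22 Hz > fs/2 = 12 Hz, folds to fs − 22 Hz = 2 Hz.
Distinct values: {2 Hz, 4 Hz, 6 Hz} → 3.

3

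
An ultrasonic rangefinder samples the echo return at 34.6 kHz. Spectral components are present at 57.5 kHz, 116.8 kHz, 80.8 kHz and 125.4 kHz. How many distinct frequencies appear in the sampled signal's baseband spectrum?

fs/2 = 17.3 kHz.
57.5 kHz mod fs = 22.9 kHz.
22.9 kHz > fs/2 = 17.3 kHz, folds to fs − 22.9 kHz = 11.7 kHz.
116.8 kHz mod fs = 13 kHz.
13 kHz ≤ fs/2 = 17.3 kHz, appears at 13 kHz.
80.8 kHz mod fs = 11.6 kHz.
11.6 kHz ≤ fs/2 = 17.3 kHz, appears at 11.6 kHz.
125.4 kHz mod fs = 21.6 kHz.
21.6 kHz > fs/2 = 17.3 kHz, folds to fs − 21.6 kHz = 13 kHz.
Distinct values: {11.6 kHz, 11.7 kHz, 13 kHz} → 3.

3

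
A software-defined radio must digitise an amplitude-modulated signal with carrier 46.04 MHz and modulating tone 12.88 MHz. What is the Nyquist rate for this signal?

AM sidebands sit at fc ± fm = 33.16 MHz and 58.92 MHz.
Highest-frequency component: 58.92 MHz.
Nyquist rate = 2 × 58.92 MHz = 117.84 MHz.

117.84 MHz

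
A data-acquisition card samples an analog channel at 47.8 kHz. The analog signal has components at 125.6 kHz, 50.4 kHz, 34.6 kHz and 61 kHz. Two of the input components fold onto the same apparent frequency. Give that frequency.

fs/2 = 23.9 kHz.
125.6 kHz mod fs = 30 kHz.
30 kHz > fs/2 = 23.9 kHz, folds to fs − 30 kHz = 17.8 kHz.
50.4 kHz mod fs = 2.6 kHz.
2.6 kHz ≤ fs/2 = 23.9 kHz, appears at 2.6 kHz.
34.6 kHz > fs/2 = 23.9 kHz, folds to fs − 34.6 kHz = 13.2 kHz.
61 kHz mod fs = 13.2 kHz.
13.2 kHz ≤ fs/2 = 23.9 kHz, appears at 13.2 kHz.
34.6 kHz and 61 kHz both map to 13.2 kHz.

13.2 kHz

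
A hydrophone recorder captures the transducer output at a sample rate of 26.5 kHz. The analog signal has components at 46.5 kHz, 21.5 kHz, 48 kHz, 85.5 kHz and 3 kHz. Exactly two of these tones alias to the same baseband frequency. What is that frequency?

5 kHz

fs/2 = 13.25 kHz.
46.5 kHz mod fs = 20 kHz.
20 kHz > fs/2 = 13.25 kHz, folds to fs − 20 kHz = 6.5 kHz.
21.5 kHz > fs/2 = 13.25 kHz, folds to fs − 21.5 kHz = 5 kHz.
48 kHz mod fs = 21.5 kHz.
21.5 kHz > fs/2 = 13.25 kHz, folds to fs − 21.5 kHz = 5 kHz.
85.5 kHz mod fs = 6 kHz.
6 kHz ≤ fs/2 = 13.25 kHz, appears at 6 kHz.
3 kHz ≤ fs/2 = 13.25 kHz, passes unchanged.
21.5 kHz and 48 kHz both map to 5 kHz.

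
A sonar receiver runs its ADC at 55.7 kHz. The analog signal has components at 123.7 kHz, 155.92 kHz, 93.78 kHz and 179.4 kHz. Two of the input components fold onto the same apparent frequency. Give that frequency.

fs/2 = 27.85 kHz.
123.7 kHz mod fs = 12.3 kHz.
12.3 kHz ≤ fs/2 = 27.85 kHz, appears at 12.3 kHz.
155.92 kHz mod fs = 44.52 kHz.
44.52 kHz > fs/2 = 27.85 kHz, folds to fs − 44.52 kHz = 11.18 kHz.
93.78 kHz mod fs = 38.08 kHz.
38.08 kHz > fs/2 = 27.85 kHz, folds to fs − 38.08 kHz = 17.62 kHz.
179.4 kHz mod fs = 12.3 kHz.
12.3 kHz ≤ fs/2 = 27.85 kHz, appears at 12.3 kHz.
123.7 kHz and 179.4 kHz both map to 12.3 kHz.

12.3 kHz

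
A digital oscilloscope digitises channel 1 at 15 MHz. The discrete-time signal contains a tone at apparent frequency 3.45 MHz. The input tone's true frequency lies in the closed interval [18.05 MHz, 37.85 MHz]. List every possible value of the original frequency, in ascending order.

Frequencies that alias to 3.45 MHz are k·fs ± 3.45 MHz for integer k ≥ 0.
k=0: 3.45 MHz.
k=1: 11.55 MHz, 18.45 MHz.
k=2: 26.55 MHz, 33.45 MHz.
k=3: 41.55 MHz, 48.45 MHz.
Within [18.05 MHz, 37.85 MHz]: 18.45 MHz, 26.55 MHz, 33.45 MHz.

18.45 MHz, 26.55 MHz, 33.45 MHz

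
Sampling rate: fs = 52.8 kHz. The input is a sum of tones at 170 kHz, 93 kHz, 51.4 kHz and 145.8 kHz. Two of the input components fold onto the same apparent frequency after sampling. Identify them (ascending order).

93 kHz, 145.8 kHz

fs/2 = 26.4 kHz.
170 kHz mod fs = 11.6 kHz.
11.6 kHz ≤ fs/2 = 26.4 kHz, appears at 11.6 kHz.
93 kHz mod fs = 40.2 kHz.
40.2 kHz > fs/2 = 26.4 kHz, folds to fs − 40.2 kHz = 12.6 kHz.
51.4 kHz > fs/2 = 26.4 kHz, folds to fs − 51.4 kHz = 1.4 kHz.
145.8 kHz mod fs = 40.2 kHz.
40.2 kHz > fs/2 = 26.4 kHz, folds to fs − 40.2 kHz = 12.6 kHz.
93 kHz and 145.8 kHz both map to 12.6 kHz.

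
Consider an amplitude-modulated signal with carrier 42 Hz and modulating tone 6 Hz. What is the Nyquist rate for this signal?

96 Hz

AM sidebands sit at fc ± fm = 36 Hz and 48 Hz.
Highest-frequency component: 48 Hz.
Nyquist rate = 2 × 48 Hz = 96 Hz.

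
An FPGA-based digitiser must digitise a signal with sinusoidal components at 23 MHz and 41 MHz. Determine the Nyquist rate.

Highest-frequency component: 41 MHz.
Nyquist rate = 2 × 41 MHz = 82 MHz.

82 MHz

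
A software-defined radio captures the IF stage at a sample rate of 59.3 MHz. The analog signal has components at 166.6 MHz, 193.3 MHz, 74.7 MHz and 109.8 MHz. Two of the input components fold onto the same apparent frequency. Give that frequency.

fs/2 = 29.65 MHz.
166.6 MHz mod fs = 48 MHz.
48 MHz > fs/2 = 29.65 MHz, folds to fs − 48 MHz = 11.3 MHz.
193.3 MHz mod fs = 15.4 MHz.
15.4 MHz ≤ fs/2 = 29.65 MHz, appears at 15.4 MHz.
74.7 MHz mod fs = 15.4 MHz.
15.4 MHz ≤ fs/2 = 29.65 MHz, appears at 15.4 MHz.
109.8 MHz mod fs = 50.5 MHz.
50.5 MHz > fs/2 = 29.65 MHz, folds to fs − 50.5 MHz = 8.8 MHz.
74.7 MHz and 193.3 MHz both map to 15.4 MHz.

15.4 MHz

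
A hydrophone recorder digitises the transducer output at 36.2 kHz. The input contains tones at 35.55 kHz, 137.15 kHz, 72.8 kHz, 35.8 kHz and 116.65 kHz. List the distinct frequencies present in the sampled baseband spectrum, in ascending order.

fs/2 = 18.1 kHz.
35.55 kHz > fs/2 = 18.1 kHz, folds to fs − 35.55 kHz = 0.65 kHz.
137.15 kHz mod fs = 28.55 kHz.
28.55 kHz > fs/2 = 18.1 kHz, folds to fs − 28.55 kHz = 7.65 kHz.
72.8 kHz mod fs = 0.4 kHz.
0.4 kHz ≤ fs/2 = 18.1 kHz, appears at 0.4 kHz.
35.8 kHz > fs/2 = 18.1 kHz, folds to fs − 35.8 kHz = 0.4 kHz.
116.65 kHz mod fs = 8.05 kHz.
8.05 kHz ≤ fs/2 = 18.1 kHz, appears at 8.05 kHz.
Distinct values: {0.4 kHz, 0.65 kHz, 7.65 kHz, 8.05 kHz}.

0.4 kHz, 0.65 kHz, 7.65 kHz, 8.05 kHz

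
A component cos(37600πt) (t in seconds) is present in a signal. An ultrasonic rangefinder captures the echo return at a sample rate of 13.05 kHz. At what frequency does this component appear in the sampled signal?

ω = 37600π rad/s → f = ω/(2π) = 18800 Hz = 18.8 kHz.
18.8 kHz mod fs = 5.75 kHz.
5.75 kHz ≤ fs/2 = 6.525 kHz, appears at 5.75 kHz.

5.75 kHz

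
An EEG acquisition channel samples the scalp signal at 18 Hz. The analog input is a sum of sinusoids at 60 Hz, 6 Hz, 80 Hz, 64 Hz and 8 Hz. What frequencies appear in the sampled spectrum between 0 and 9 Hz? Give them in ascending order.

fs/2 = 9 Hz.
60 Hz mod fs = 6 Hz.
6 Hz ≤ fs/2 = 9 Hz, appears at 6 Hz.
6 Hz ≤ fs/2 = 9 Hz, passes unchanged.
80 Hz mod fs = 8 Hz.
8 Hz ≤ fs/2 = 9 Hz, appears at 8 Hz.
64 Hz mod fs = 10 Hz.
10 Hz > fs/2 = 9 Hz, folds to fs − 10 Hz = 8 Hz.
8 Hz ≤ fs/2 = 9 Hz, passes unchanged.
Distinct values: {6 Hz, 8 Hz}.

6 Hz, 8 Hz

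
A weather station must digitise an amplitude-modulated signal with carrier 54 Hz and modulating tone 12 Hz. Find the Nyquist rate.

AM sidebands sit at fc ± fm = 42 Hz and 66 Hz.
Highest-frequency component: 66 Hz.
Nyquist rate = 2 × 66 Hz = 132 Hz.

132 Hz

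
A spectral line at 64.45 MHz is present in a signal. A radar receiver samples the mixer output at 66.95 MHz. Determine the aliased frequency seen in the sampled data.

64.45 MHz > fs/2 = 33.475 MHz, folds to fs − 64.45 MHz = 2.5 MHz.

2.5 MHz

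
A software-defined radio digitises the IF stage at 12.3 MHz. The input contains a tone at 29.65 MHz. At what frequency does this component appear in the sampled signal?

29.65 MHz mod fs = 5.05 MHz.
5.05 MHz ≤ fs/2 = 6.15 MHz, appears at 5.05 MHz.

5.05 MHz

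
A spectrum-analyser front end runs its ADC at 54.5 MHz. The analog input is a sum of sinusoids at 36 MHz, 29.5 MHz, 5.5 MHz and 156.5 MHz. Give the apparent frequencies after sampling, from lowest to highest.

fs/2 = 27.25 MHz.
36 MHz > fs/2 = 27.25 MHz, folds to fs − 36 MHz = 18.5 MHz.
29.5 MHz > fs/2 = 27.25 MHz, folds to fs − 29.5 MHz = 25 MHz.
5.5 MHz ≤ fs/2 = 27.25 MHz, passes unchanged.
156.5 MHz mod fs = 47.5 MHz.
47.5 MHz > fs/2 = 27.25 MHz, folds to fs − 47.5 MHz = 7 MHz.
Distinct values: {5.5 MHz, 7 MHz, 18.5 MHz, 25 MHz}.

5.5 MHz, 7 MHz, 18.5 MHz, 25 MHz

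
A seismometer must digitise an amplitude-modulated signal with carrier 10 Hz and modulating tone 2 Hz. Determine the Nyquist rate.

24 Hz

AM sidebands sit at fc ± fm = 8 Hz and 12 Hz.
Highest-frequency component: 12 Hz.
Nyquist rate = 2 × 12 Hz = 24 Hz.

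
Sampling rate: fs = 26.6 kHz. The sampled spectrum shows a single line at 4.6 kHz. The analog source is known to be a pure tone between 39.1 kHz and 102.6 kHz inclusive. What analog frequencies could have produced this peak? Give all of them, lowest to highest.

48.6 kHz, 57.8 kHz, 75.2 kHz, 84.4 kHz, 101.8 kHz

Frequencies that alias to 4.6 kHz are k·fs ± 4.6 kHz for integer k ≥ 0.
k=0: 4.6 kHz.
k=1: 22 kHz, 31.2 kHz.
k=2: 48.6 kHz, 57.8 kHz.
k=3: 75.2 kHz, 84.4 kHz.
k=4: 101.8 kHz, 111 kHz.
k=5: 128.4 kHz, 137.6 kHz.
Within [39.1 kHz, 102.6 kHz]: 48.6 kHz, 57.8 kHz, 75.2 kHz, 84.4 kHz, 101.8 kHz.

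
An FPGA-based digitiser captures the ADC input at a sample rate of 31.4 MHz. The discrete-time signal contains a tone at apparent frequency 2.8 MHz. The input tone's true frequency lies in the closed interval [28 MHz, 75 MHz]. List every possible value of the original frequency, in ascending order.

Frequencies that alias to 2.8 MHz are k·fs ± 2.8 MHz for integer k ≥ 0.
k=0: 2.8 MHz.
k=1: 28.6 MHz, 34.2 MHz.
k=2: 60 MHz, 65.6 MHz.
k=3: 91.4 MHz, 97 MHz.
Within [28 MHz, 75 MHz]: 28.6 MHz, 34.2 MHz, 60 MHz, 65.6 MHz.

28.6 MHz, 34.2 MHz, 60 MHz, 65.6 MHz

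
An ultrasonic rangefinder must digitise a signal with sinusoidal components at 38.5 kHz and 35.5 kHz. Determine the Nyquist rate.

77 kHz

Highest-frequency component: 38.5 kHz.
Nyquist rate = 2 × 38.5 kHz = 77 kHz.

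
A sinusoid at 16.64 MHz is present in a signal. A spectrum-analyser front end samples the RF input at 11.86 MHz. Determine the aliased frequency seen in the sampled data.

4.78 MHz

16.64 MHz mod fs = 4.78 MHz.
4.78 MHz ≤ fs/2 = 5.93 MHz, appears at 4.78 MHz.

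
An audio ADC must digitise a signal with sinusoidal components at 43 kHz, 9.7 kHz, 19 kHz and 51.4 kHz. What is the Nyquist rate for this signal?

Highest-frequency component: 51.4 kHz.
Nyquist rate = 2 × 51.4 kHz = 102.8 kHz.

102.8 kHz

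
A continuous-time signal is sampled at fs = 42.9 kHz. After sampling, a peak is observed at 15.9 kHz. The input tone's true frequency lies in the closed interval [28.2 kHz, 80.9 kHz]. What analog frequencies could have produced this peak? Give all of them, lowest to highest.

Frequencies that alias to 15.9 kHz are k·fs ± 15.9 kHz for integer k ≥ 0.
k=0: 15.9 kHz.
k=1: 27 kHz, 58.8 kHz.
k=2: 69.9 kHz, 101.7 kHz.
k=3: 112.8 kHz, 144.6 kHz.
Within [28.2 kHz, 80.9 kHz]: 58.8 kHz, 69.9 kHz.

58.8 kHz, 69.9 kHz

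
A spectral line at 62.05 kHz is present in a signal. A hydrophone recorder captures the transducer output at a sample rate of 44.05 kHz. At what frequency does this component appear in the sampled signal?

18 kHz

62.05 kHz mod fs = 18 kHz.
18 kHz ≤ fs/2 = 22.025 kHz, appears at 18 kHz.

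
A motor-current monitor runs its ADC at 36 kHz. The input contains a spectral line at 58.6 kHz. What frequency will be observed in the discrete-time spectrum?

13.4 kHz

58.6 kHz mod fs = 22.6 kHz.
22.6 kHz > fs/2 = 18 kHz, folds to fs − 22.6 kHz = 13.4 kHz.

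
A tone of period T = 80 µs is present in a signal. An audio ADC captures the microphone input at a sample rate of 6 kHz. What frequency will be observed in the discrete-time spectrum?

0.5 kHz

T = 80 µs → f = 1/T = 12.5 kHz.
12.5 kHz mod fs = 0.5 kHz.
0.5 kHz ≤ fs/2 = 3 kHz, appears at 0.5 kHz.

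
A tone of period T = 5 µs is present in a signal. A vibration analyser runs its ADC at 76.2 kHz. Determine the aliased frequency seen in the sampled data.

T = 5 µs → f = 1/T = 200 kHz.
200 kHz mod fs = 47.6 kHz.
47.6 kHz > fs/2 = 38.1 kHz, folds to fs − 47.6 kHz = 28.6 kHz.

28.6 kHz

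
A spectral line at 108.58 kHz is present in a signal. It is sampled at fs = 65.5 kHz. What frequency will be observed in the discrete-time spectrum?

22.42 kHz

108.58 kHz mod fs = 43.08 kHz.
43.08 kHz > fs/2 = 32.75 kHz, folds to fs − 43.08 kHz = 22.42 kHz.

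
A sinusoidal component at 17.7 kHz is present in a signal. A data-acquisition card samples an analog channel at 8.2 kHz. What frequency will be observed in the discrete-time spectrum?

17.7 kHz mod fs = 1.3 kHz.
1.3 kHz ≤ fs/2 = 4.1 kHz, appears at 1.3 kHz.

1.3 kHz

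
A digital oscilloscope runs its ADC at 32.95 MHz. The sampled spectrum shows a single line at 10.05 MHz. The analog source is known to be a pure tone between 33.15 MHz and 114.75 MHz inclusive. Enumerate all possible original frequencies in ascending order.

43 MHz, 55.85 MHz, 75.95 MHz, 88.8 MHz, 108.9 MHz

Frequencies that alias to 10.05 MHz are k·fs ± 10.05 MHz for integer k ≥ 0.
k=0: 10.05 MHz.
k=1: 22.9 MHz, 43 MHz.
k=2: 55.85 MHz, 75.95 MHz.
k=3: 88.8 MHz, 108.9 MHz.
k=4: 121.75 MHz, 141.85 MHz.
Within [33.15 MHz, 114.75 MHz]: 43 MHz, 55.85 MHz, 75.95 MHz, 88.8 MHz, 108.9 MHz.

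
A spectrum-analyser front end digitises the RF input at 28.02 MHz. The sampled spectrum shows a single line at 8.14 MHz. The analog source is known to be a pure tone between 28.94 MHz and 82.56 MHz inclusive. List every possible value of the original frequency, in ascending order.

Frequencies that alias to 8.14 MHz are k·fs ± 8.14 MHz for integer k ≥ 0.
k=0: 8.14 MHz.
k=1: 19.88 MHz, 36.16 MHz.
k=2: 47.9 MHz, 64.18 MHz.
k=3: 75.92 MHz, 92.2 MHz.
k=4: 103.94 MHz, 120.22 MHz.
Within [28.94 MHz, 82.56 MHz]: 36.16 MHz, 47.9 MHz, 64.18 MHz, 75.92 MHz.

36.16 MHz, 47.9 MHz, 64.18 MHz, 75.92 MHz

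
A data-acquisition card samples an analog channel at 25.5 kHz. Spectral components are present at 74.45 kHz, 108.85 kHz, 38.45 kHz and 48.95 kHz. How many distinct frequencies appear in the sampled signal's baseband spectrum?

3

fs/2 = 12.75 kHz.
74.45 kHz mod fs = 23.45 kHz.
23.45 kHz > fs/2 = 12.75 kHz, folds to fs − 23.45 kHz = 2.05 kHz.
108.85 kHz mod fs = 6.85 kHz.
6.85 kHz ≤ fs/2 = 12.75 kHz, appears at 6.85 kHz.
38.45 kHz mod fs = 12.95 kHz.
12.95 kHz > fs/2 = 12.75 kHz, folds to fs − 12.95 kHz = 12.55 kHz.
48.95 kHz mod fs = 23.45 kHz.
23.45 kHz > fs/2 = 12.75 kHz, folds to fs − 23.45 kHz = 2.05 kHz.
Distinct values: {2.05 kHz, 6.85 kHz, 12.55 kHz} → 3.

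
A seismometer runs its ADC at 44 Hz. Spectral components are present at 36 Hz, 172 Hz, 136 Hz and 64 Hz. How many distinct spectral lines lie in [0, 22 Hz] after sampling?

fs/2 = 22 Hz.
36 Hz > fs/2 = 22 Hz, folds to fs − 36 Hz = 8 Hz.
172 Hz mod fs = 40 Hz.
40 Hz > fs/2 = 22 Hz, folds to fs − 40 Hz = 4 Hz.
136 Hz mod fs = 4 Hz.
4 Hz ≤ fs/2 = 22 Hz, appears at 4 Hz.
64 Hz mod fs = 20 Hz.
20 Hz ≤ fs/2 = 22 Hz, appears at 20 Hz.
Distinct values: {4 Hz, 8 Hz, 20 Hz} → 3.

3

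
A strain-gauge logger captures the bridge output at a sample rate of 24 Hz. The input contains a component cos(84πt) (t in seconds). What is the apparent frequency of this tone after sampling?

ω = 84π rad/s → f = ω/(2π) = 42 Hz.
42 Hz mod fs = 18 Hz.
18 Hz > fs/2 = 12 Hz, folds to fs − 18 Hz = 6 Hz.

6 Hz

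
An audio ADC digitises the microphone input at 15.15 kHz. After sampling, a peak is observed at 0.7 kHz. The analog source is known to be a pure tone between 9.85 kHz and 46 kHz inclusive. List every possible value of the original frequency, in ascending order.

Frequencies that alias to 0.7 kHz are k·fs ± 0.7 kHz for integer k ≥ 0.
k=0: 0.7 kHz.
k=1: 14.45 kHz, 15.85 kHz.
k=2: 29.6 kHz, 31 kHz.
k=3: 44.75 kHz, 46.15 kHz.
k=4: 59.9 kHz, 61.3 kHz.
Within [9.85 kHz, 46 kHz]: 14.45 kHz, 15.85 kHz, 29.6 kHz, 31 kHz, 44.75 kHz.

14.45 kHz, 15.85 kHz, 29.6 kHz, 31 kHz, 44.75 kHz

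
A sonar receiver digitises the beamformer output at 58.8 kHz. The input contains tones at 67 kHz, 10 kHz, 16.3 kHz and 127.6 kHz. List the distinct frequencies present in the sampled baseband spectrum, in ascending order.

fs/2 = 29.4 kHz.
67 kHz mod fs = 8.2 kHz.
8.2 kHz ≤ fs/2 = 29.4 kHz, appears at 8.2 kHz.
10 kHz ≤ fs/2 = 29.4 kHz, passes unchanged.
16.3 kHz ≤ fs/2 = 29.4 kHz, passes unchanged.
127.6 kHz mod fs = 10 kHz.
10 kHz ≤ fs/2 = 29.4 kHz, appears at 10 kHz.
Distinct values: {8.2 kHz, 10 kHz, 16.3 kHz}.

8.2 kHz, 10 kHz, 16.3 kHz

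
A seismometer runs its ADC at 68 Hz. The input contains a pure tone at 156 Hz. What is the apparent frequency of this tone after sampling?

156 Hz mod fs = 20 Hz.
20 Hz ≤ fs/2 = 34 Hz, appears at 20 Hz.

20 Hz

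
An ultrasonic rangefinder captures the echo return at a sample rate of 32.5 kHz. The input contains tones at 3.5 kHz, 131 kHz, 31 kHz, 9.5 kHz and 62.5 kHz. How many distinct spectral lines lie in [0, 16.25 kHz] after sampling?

fs/2 = 16.25 kHz.
3.5 kHz ≤ fs/2 = 16.25 kHz, passes unchanged.
131 kHz mod fs = 1 kHz.
1 kHz ≤ fs/2 = 16.25 kHz, appears at 1 kHz.
31 kHz > fs/2 = 16.25 kHz, folds to fs − 31 kHz = 1.5 kHz.
9.5 kHz ≤ fs/2 = 16.25 kHz, passes unchanged.
62.5 kHz mod fs = 30 kHz.
30 kHz > fs/2 = 16.25 kHz, folds to fs − 30 kHz = 2.5 kHz.
Distinct values: {1 kHz, 1.5 kHz, 2.5 kHz, 3.5 kHz, 9.5 kHz} → 5.

5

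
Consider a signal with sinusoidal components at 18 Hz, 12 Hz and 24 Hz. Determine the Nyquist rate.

48 Hz

Highest-frequency component: 24 Hz.
Nyquist rate = 2 × 24 Hz = 48 Hz.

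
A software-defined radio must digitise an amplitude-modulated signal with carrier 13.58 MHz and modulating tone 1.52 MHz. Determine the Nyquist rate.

AM sidebands sit at fc ± fm = 12.06 MHz and 15.1 MHz.
Highest-frequency component: 15.1 MHz.
Nyquist rate = 2 × 15.1 MHz = 30.2 MHz.

30.2 MHz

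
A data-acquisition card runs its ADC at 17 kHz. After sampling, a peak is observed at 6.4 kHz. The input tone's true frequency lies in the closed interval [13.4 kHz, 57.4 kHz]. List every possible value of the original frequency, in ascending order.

Frequencies that alias to 6.4 kHz are k·fs ± 6.4 kHz for integer k ≥ 0.
k=0: 6.4 kHz.
k=1: 10.6 kHz, 23.4 kHz.
k=2: 27.6 kHz, 40.4 kHz.
k=3: 44.6 kHz, 57.4 kHz.
k=4: 61.6 kHz, 74.4 kHz.
Within [13.4 kHz, 57.4 kHz]: 23.4 kHz, 27.6 kHz, 40.4 kHz, 44.6 kHz, 57.4 kHz.

23.4 kHz, 27.6 kHz, 40.4 kHz, 44.6 kHz, 57.4 kHz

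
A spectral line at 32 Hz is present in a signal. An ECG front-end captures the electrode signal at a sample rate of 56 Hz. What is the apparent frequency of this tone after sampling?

32 Hz > fs/2 = 28 Hz, folds to fs − 32 Hz = 24 Hz.

24 Hz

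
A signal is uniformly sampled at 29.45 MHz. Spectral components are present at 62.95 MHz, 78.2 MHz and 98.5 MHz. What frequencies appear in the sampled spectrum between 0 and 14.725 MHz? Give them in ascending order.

4.05 MHz, 10.15 MHz

fs/2 = 14.725 MHz.
62.95 MHz mod fs = 4.05 MHz.
4.05 MHz ≤ fs/2 = 14.725 MHz, appears at 4.05 MHz.
78.2 MHz mod fs = 19.3 MHz.
19.3 MHz > fs/2 = 14.725 MHz, folds to fs − 19.3 MHz = 10.15 MHz.
98.5 MHz mod fs = 10.15 MHz.
10.15 MHz ≤ fs/2 = 14.725 MHz, appears at 10.15 MHz.
Distinct values: {4.05 MHz, 10.15 MHz}.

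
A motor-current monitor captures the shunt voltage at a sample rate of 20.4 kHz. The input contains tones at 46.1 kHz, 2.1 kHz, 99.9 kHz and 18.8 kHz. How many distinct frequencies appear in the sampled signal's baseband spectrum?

3

fs/2 = 10.2 kHz.
46.1 kHz mod fs = 5.3 kHz.
5.3 kHz ≤ fs/2 = 10.2 kHz, appears at 5.3 kHz.
2.1 kHz ≤ fs/2 = 10.2 kHz, passes unchanged.
99.9 kHz mod fs = 18.3 kHz.
18.3 kHz > fs/2 = 10.2 kHz, folds to fs − 18.3 kHz = 2.1 kHz.
18.8 kHz > fs/2 = 10.2 kHz, folds to fs − 18.8 kHz = 1.6 kHz.
Distinct values: {1.6 kHz, 2.1 kHz, 5.3 kHz} → 3.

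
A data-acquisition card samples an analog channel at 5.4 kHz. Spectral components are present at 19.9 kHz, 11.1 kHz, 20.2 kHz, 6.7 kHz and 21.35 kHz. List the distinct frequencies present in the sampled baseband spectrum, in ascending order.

fs/2 = 2.7 kHz.
19.9 kHz mod fs = 3.7 kHz.
3.7 kHz > fs/2 = 2.7 kHz, folds to fs − 3.7 kHz = 1.7 kHz.
11.1 kHz mod fs = 0.3 kHz.
0.3 kHz ≤ fs/2 = 2.7 kHz, appears at 0.3 kHz.
20.2 kHz mod fs = 4 kHz.
4 kHz > fs/2 = 2.7 kHz, folds to fs − 4 kHz = 1.4 kHz.
6.7 kHz mod fs = 1.3 kHz.
1.3 kHz ≤ fs/2 = 2.7 kHz, appears at 1.3 kHz.
21.35 kHz mod fs = 5.15 kHz.
5.15 kHz > fs/2 = 2.7 kHz, folds to fs − 5.15 kHz = 0.25 kHz.
Distinct values: {0.25 kHz, 0.3 kHz, 1.3 kHz, 1.4 kHz, 1.7 kHz}.

0.25 kHz, 0.3 kHz, 1.3 kHz, 1.4 kHz, 1.7 kHz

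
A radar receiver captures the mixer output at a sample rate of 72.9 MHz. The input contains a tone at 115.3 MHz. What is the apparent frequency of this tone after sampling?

115.3 MHz mod fs = 42.4 MHz.
42.4 MHz > fs/2 = 36.45 MHz, folds to fs − 42.4 MHz = 30.5 MHz.

30.5 MHz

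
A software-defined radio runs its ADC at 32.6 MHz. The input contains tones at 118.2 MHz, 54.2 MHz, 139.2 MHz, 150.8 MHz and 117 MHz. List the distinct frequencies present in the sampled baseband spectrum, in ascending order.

fs/2 = 16.3 MHz.
118.2 MHz mod fs = 20.4 MHz.
20.4 MHz > fs/2 = 16.3 MHz, folds to fs − 20.4 MHz = 12.2 MHz.
54.2 MHz mod fs = 21.6 MHz.
21.6 MHz > fs/2 = 16.3 MHz, folds to fs − 21.6 MHz = 11 MHz.
139.2 MHz mod fs = 8.8 MHz.
8.8 MHz ≤ fs/2 = 16.3 MHz, appears at 8.8 MHz.
150.8 MHz mod fs = 20.4 MHz.
20.4 MHz > fs/2 = 16.3 MHz, folds to fs − 20.4 MHz = 12.2 MHz.
117 MHz mod fs = 19.2 MHz.
19.2 MHz > fs/2 = 16.3 MHz, folds to fs − 19.2 MHz = 13.4 MHz.
Distinct values: {8.8 MHz, 11 MHz, 12.2 MHz, 13.4 MHz}.

8.8 MHz, 11 MHz, 12.2 MHz, 13.4 MHz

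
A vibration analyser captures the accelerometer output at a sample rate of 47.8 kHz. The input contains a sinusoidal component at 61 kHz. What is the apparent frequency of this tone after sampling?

13.2 kHz

61 kHz mod fs = 13.2 kHz.
13.2 kHz ≤ fs/2 = 23.9 kHz, appears at 13.2 kHz.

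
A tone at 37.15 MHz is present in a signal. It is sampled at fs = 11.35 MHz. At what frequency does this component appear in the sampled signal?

37.15 MHz mod fs = 3.1 MHz.
3.1 MHz ≤ fs/2 = 5.675 MHz, appears at 3.1 MHz.

3.1 MHz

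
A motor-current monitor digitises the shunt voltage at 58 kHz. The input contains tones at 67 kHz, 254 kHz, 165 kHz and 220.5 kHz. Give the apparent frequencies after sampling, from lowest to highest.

fs/2 = 29 kHz.
67 kHz mod fs = 9 kHz.
9 kHz ≤ fs/2 = 29 kHz, appears at 9 kHz.
254 kHz mod fs = 22 kHz.
22 kHz ≤ fs/2 = 29 kHz, appears at 22 kHz.
165 kHz mod fs = 49 kHz.
49 kHz > fs/2 = 29 kHz, folds to fs − 49 kHz = 9 kHz.
220.5 kHz mod fs = 46.5 kHz.
46.5 kHz > fs/2 = 29 kHz, folds to fs − 46.5 kHz = 11.5 kHz.
Distinct values: {9 kHz, 11.5 kHz, 22 kHz}.

9 kHz, 11.5 kHz, 22 kHz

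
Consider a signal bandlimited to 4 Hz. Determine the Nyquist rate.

8 Hz

Nyquist rate = 2 × 4 Hz = 8 Hz.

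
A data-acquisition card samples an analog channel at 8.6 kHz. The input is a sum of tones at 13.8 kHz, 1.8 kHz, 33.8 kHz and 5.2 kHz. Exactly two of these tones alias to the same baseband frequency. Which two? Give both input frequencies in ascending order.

fs/2 = 4.3 kHz.
13.8 kHz mod fs = 5.2 kHz.
5.2 kHz > fs/2 = 4.3 kHz, folds to fs − 5.2 kHz = 3.4 kHz.
1.8 kHz ≤ fs/2 = 4.3 kHz, passes unchanged.
33.8 kHz mod fs = 8 kHz.
8 kHz > fs/2 = 4.3 kHz, folds to fs − 8 kHz = 0.6 kHz.
5.2 kHz > fs/2 = 4.3 kHz, folds to fs − 5.2 kHz = 3.4 kHz.
5.2 kHz and 13.8 kHz both map to 3.4 kHz.

5.2 kHz, 13.8 kHz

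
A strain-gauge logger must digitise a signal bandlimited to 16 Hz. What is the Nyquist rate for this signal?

32 Hz

Nyquist rate = 2 × 16 Hz = 32 Hz.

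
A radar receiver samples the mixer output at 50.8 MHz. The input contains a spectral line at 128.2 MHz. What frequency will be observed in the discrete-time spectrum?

128.2 MHz mod fs = 26.6 MHz.
26.6 MHz > fs/2 = 25.4 MHz, folds to fs − 26.6 MHz = 24.2 MHz.

24.2 MHz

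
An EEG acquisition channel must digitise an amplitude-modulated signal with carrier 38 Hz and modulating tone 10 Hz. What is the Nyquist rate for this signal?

AM sidebands sit at fc ± fm = 28 Hz and 48 Hz.
Highest-frequency component: 48 Hz.
Nyquist rate = 2 × 48 Hz = 96 Hz.

96 Hz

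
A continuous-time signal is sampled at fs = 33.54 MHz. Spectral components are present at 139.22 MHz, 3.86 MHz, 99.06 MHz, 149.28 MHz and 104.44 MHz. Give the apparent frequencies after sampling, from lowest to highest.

1.56 MHz, 3.82 MHz, 3.86 MHz, 5.06 MHz, 15.12 MHz

fs/2 = 16.77 MHz.
139.22 MHz mod fs = 5.06 MHz.
5.06 MHz ≤ fs/2 = 16.77 MHz, appears at 5.06 MHz.
3.86 MHz ≤ fs/2 = 16.77 MHz, passes unchanged.
99.06 MHz mod fs = 31.98 MHz.
31.98 MHz > fs/2 = 16.77 MHz, folds to fs − 31.98 MHz = 1.56 MHz.
149.28 MHz mod fs = 15.12 MHz.
15.12 MHz ≤ fs/2 = 16.77 MHz, appears at 15.12 MHz.
104.44 MHz mod fs = 3.82 MHz.
3.82 MHz ≤ fs/2 = 16.77 MHz, appears at 3.82 MHz.
Distinct values: {1.56 MHz, 3.82 MHz, 3.86 MHz, 5.06 MHz, 15.12 MHz}.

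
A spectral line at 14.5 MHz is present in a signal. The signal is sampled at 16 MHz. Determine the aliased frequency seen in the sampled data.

1.5 MHz

14.5 MHz > fs/2 = 8 MHz, folds to fs − 14.5 MHz = 1.5 MHz.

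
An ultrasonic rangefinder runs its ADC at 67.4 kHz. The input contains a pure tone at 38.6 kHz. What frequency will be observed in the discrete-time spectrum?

28.8 kHz

38.6 kHz > fs/2 = 33.7 kHz, folds to fs − 38.6 kHz = 28.8 kHz.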